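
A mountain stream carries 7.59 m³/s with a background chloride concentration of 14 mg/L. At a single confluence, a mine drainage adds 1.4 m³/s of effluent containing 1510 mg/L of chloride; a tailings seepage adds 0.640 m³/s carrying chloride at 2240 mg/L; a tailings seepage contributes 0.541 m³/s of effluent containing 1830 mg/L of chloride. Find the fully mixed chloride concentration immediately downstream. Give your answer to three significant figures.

457 mg/L

Mass balance: C = (7.590·14.00 + 1.400·1510 + 0.6400·2240 + 0.5410·1830) / 10.17 = 4644/10.17 = 456.6 mg/L.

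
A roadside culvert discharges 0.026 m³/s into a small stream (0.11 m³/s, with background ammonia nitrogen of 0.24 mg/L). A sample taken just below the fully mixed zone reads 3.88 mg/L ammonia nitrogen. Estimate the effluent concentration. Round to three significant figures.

Mass balance: 0.1100·0.2400 + 0.02600·Cₑ = 0.1360·3.880
→ Cₑ = (0.1360·3.880 − 0.1100·0.2400) / 0.02600 = 19.28 mg/L.

19.3 mg/L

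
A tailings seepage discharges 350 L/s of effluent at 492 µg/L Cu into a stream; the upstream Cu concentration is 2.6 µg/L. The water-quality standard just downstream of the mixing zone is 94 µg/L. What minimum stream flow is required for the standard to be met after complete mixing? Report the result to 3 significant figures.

Set C_mix = 94: (Q·2.600 + 350.0·492.0) / (Q + 350.0) = 94
→ Q = 350.0·(492.0 − 94)/(94 − 2.600) = 1524 L/s.

1520 L/s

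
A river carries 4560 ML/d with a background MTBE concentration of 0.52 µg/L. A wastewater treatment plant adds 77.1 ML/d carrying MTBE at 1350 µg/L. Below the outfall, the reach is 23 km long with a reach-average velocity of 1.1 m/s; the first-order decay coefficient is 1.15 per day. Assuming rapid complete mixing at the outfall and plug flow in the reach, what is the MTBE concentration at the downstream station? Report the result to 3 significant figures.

Mixed concentration C = ΣQC/ΣQ = (4560·0.5200 + 77.10·1350) / 4637 = 106500/4637 = 22.96 µg/L.
Travel time t = 23·1000 / 1.1 = 20910 s = 5.808 h.
Applying C = C₀e^(−kt): 22.96 × 0.7571 = 17.38 µg/L.

17.4 µg/L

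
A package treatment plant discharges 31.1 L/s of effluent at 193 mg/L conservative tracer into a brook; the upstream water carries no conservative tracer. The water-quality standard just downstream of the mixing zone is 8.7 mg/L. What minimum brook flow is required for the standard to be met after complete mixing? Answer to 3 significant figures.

659 L/s

Set C_mix = 8.7: (Q·0 + 31.10·193.0) / (Q + 31.10) = 8.7
→ Q = 31.10·(193.0 − 8.7)/(8.7 − 0) = 658.8 L/s.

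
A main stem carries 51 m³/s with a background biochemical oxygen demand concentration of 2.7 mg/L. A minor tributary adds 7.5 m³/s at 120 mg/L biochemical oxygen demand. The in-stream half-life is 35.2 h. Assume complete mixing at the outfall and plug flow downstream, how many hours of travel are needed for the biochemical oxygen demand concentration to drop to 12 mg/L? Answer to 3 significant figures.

Conservation of mass: C = (51.00·2.700 + 7.500·120.0) / 58.50 = 1038/58.50 = 17.74 mg/L.
Half-life 35.2 h → k = ln 2 / 35.2 = 0.01969 h⁻¹ = 0.4726 d⁻¹.
17.74·exp(−k·t) = 12 → t = ln(17.74/12)/k = 71450 s = 19.85 h.

19.8 h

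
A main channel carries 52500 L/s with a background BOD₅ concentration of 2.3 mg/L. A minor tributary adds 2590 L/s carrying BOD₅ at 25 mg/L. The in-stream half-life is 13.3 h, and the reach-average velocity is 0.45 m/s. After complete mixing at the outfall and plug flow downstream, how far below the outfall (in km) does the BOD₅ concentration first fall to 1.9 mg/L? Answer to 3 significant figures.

17.8 km

Conservation of mass: C = (52500·2.300 + 2590·25.00) / 55090 = 185500/55090 = 3.367 mg/L.
Half-life 13.3 h → k = ln 2 / 13.3 = 0.05212 h⁻¹ = 1.251 d⁻¹.
Set 3.367·exp(−k·t) = 1.9 → t = ln(3.367/1.9)/k = 39530 s = 10.98 h.
Distance = v·t = 0.45·39530 = 17790 m = 17.79 km.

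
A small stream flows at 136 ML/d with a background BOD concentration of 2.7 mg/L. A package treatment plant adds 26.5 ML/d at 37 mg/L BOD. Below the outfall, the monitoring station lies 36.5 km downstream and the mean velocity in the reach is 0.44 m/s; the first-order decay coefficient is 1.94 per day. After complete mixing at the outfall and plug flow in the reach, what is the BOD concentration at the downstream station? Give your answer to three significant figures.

Mass balance: C = (136.0·2.700 + 26.50·37.00) / 162.5 = 1348/162.5 = 8.294 mg/L.
Travel time t = 36.5·1000 / 0.44 = 82950 s = 23.04 h.
Decay over the reach: 8.294·exp(−kt) = 8.294·0.1553 = 1.288 mg/L.

1.29 mg/L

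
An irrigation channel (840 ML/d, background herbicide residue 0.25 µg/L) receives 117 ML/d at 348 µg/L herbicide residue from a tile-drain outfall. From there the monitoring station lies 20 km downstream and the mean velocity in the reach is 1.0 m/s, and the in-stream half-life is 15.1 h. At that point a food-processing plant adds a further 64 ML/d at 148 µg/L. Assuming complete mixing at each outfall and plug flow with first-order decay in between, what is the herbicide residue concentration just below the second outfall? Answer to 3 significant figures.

40.3 µg/L

Conservation of mass: C = (840.0·0.2500 + 117.0·348.0) / 957.0 = 40930/957.0 = 42.76 µg/L; combined flow 957.0 ML/d.
Travel time t = 20·1000 / 1.0 = 20000 s = 5.556 h.
Half-life 15.1 h → k = ln 2 / 15.1 = 0.04590 h⁻¹ = 1.102 d⁻¹.
First-order decay: C = 42.76·exp(−k·t) = 42.76·0.7749 = 33.14 µg/L.
At the second outfall, C = (957.0·33.14 + 64.00·148.0) / (957.0 + 64.00) = 40.34 µg/L.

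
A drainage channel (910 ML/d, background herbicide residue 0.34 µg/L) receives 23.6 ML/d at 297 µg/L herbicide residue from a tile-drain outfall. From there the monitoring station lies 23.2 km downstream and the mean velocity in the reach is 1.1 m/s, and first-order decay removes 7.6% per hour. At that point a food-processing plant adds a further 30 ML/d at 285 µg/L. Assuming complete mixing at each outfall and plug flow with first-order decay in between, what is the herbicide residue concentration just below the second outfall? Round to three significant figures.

Mass balance: C = (910.0·0.3400 + 23.60·297.0) / 933.6 = 7319/933.6 = 7.839 µg/L; combined flow 933.6 ML/d.
Travel time t = 23.2·1000 / 1.1 = 21090 s = 5.859 h.
7.6%/h lost → k = −ln(1 − 0.076) = 0.07904 h⁻¹.
After decay, C = 7.839 × e^(−kt) = 7.839 × 0.6293 = 4.933 µg/L.
At the second outfall, C = (933.6·4.933 + 30.00·285.0) / (933.6 + 30.00) = 13.65 µg/L.

13.7 µg/L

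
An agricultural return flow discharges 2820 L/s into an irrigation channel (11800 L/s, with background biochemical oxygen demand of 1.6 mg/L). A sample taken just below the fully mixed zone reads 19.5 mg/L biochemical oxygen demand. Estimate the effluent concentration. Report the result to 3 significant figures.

94.4 mg/L

Mass balance: 11800·1.600 + 2820·Cₑ = 14620·19.50
→ Cₑ = (14620·19.50 − 11800·1.600) / 2820 = 94.40 mg/L.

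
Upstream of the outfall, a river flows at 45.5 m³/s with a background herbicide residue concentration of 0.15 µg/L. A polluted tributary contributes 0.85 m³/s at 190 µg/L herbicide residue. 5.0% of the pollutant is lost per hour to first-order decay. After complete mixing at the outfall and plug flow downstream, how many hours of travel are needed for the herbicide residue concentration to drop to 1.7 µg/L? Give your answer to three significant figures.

Mixed concentration C = ΣQC/ΣQ = (45.50·0.1500 + 0.8500·190.0) / 46.35 = 168.3/46.35 = 3.632 µg/L.
5.0%/h lost → k = −ln(1 − 0.05) = 0.05129 h⁻¹.
3.632·exp(−k·t) = 1.7 → t = ln(3.632/1.7)/k = 53270 s = 14.80 h.

14.8 h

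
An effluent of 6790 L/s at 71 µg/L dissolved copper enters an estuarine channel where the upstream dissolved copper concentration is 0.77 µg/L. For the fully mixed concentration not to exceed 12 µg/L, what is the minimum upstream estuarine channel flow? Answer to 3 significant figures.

Set C_mix = 12: (Q·0.7700 + 6790·71.00) / (Q + 6790) = 12
→ Q = 6790·(71.00 − 12)/(12 − 0.7700) = 35670 L/s.

35700 L/s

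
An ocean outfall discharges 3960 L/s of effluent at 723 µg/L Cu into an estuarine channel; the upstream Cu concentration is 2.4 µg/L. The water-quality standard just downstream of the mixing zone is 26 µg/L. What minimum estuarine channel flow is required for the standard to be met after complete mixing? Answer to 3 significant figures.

Set C_mix = 26: (Q·2.400 + 3960·723.0) / (Q + 3960) = 26
→ Q = 3960·(723.0 − 26)/(26 − 2.400) = 117000 L/s.

117000 L/s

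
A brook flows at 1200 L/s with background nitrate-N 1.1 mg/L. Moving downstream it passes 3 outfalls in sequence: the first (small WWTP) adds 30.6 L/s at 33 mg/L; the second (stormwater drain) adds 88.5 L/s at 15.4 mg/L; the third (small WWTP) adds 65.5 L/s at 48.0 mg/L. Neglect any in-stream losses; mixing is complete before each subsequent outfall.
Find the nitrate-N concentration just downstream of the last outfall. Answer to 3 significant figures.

4.94 mg/L

After outfall 1: Q = 1200 + 30.60 = 1231 L/s; C = (1200·1.100 + 30.60·33.00)/1231 = 1.893 mg/L.
After outfall 2: Q = 1231 + 88.50 = 1319 L/s; C = (1231·1.893 + 88.50·15.40)/1319 = 2.799 mg/L.
After outfall 3: Q = 1319 + 65.50 = 1385 L/s; C = (1319·2.799 + 65.50·48.00)/1385 = 4.938 mg/L.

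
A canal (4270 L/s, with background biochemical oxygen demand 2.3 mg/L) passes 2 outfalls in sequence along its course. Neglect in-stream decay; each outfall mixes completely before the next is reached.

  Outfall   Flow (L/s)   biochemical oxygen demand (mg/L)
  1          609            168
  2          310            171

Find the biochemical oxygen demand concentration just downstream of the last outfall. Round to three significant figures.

31.8 mg/L

After outfall 1: Q = 4270 + 609.0 = 4879 L/s; C = (4270·2.300 + 609.0·168.0)/4879 = 22.98 mg/L.
After outfall 2: Q = 4879 + 310.0 = 5189 L/s; C = (4879·22.98 + 310.0·171.0)/5189 = 31.83 mg/L.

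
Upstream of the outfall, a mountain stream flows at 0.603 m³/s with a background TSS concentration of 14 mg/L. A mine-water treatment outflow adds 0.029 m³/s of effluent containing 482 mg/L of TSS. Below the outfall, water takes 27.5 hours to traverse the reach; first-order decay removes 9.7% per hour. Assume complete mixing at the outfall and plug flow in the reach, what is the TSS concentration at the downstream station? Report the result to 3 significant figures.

2.14 mg/L

Mixed concentration C = ΣQC/ΣQ = (0.6030·14.00 + 0.02900·482.0) / 0.6320 = 22.42/0.6320 = 35.47 mg/L.
9.7%/h lost → k = −ln(1 − 0.097) = 0.1020 h⁻¹.
Decay over the reach: 35.47·exp(−kt) = 35.47·0.06045 = 2.145 mg/L.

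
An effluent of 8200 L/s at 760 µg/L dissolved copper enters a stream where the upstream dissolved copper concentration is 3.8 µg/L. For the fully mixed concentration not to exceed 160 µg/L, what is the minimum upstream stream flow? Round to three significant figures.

Set C_mix = 160: (Q·3.800 + 8200·760.0) / (Q + 8200) = 160
→ Q = 8200·(760.0 − 160)/(160 − 3.800) = 31500 L/s.

31500 L/s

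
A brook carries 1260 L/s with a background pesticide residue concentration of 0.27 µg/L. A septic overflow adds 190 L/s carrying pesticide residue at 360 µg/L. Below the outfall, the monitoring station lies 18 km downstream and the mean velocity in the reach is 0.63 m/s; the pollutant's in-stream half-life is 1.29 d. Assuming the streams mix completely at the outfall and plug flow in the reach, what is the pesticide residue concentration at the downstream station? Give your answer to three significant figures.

Flow-weighted average: C = (1260·0.2700 + 190.0·360.0) / 1450 = 68740/1450 = 47.41 µg/L.
Travel time t = 18·1000 / 0.63 = 28570 s = 7.937 h.
Half-life 1.29 d → k = ln 2 / 1.29 = 0.5373 d⁻¹.
Decay over the reach: 47.41·exp(−kt) = 47.41·0.8372 = 39.69 µg/L.

39.7 µg/L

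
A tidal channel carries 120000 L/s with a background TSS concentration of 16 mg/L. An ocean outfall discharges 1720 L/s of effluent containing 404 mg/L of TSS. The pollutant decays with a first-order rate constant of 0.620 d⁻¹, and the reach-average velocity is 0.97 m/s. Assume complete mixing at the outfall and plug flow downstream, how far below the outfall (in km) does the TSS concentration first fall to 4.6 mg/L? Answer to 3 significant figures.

Mixed concentration C = ΣQC/ΣQ = (120000·16.00 + 1720·404.0) / 121700 = 2615000/121700 = 21.48 mg/L.
Set 21.48·exp(−k·t) = 4.6 → t = ln(21.48/4.6)/k = 214800 s = 59.66 h.
Distance = v·t = 0.97·214800 = 208300 m = 208.3 km.

208 km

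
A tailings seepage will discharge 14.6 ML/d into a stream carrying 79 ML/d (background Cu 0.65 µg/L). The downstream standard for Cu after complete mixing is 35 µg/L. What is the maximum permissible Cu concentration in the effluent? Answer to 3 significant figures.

At the limit, (Qr·Cr + Qe·Cₑ)/(Qr + Qe) = 35:
Cₑ = (93.60·35 − 79.00·0.6500) / 14.60 = 220.9 µg/L.

221 µg/L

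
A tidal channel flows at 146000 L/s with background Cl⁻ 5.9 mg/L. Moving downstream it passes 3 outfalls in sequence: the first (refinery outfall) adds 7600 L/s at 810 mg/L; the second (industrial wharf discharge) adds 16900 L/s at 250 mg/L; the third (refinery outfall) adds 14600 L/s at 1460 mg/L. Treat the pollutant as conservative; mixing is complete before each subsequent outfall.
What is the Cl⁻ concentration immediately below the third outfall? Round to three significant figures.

After outfall 1: Q = 146000 + 7600 = 153600 L/s; C = (146000·5.900 + 7600·810.0)/153600 = 45.69 mg/L.
After outfall 2: Q = 153600 + 16900 = 170500 L/s; C = (153600·45.69 + 16900·250.0)/170500 = 65.94 mg/L.
After outfall 3: Q = 170500 + 14600 = 185100 L/s; C = (170500·65.94 + 14600·1460)/185100 = 175.9 mg/L.

176 mg/L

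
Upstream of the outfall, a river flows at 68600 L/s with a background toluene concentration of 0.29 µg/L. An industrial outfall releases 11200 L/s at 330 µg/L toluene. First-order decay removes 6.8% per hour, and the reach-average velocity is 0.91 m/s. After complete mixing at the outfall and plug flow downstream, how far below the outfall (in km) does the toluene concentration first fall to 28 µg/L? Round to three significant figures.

Mixed concentration C = ΣQC/ΣQ = (68600·0.2900 + 11200·330.0) / 79800 = 3716000/79800 = 46.57 µg/L.
6.8%/h lost → k = −ln(1 − 0.068) = 0.07042 h⁻¹.
Set 46.57·exp(−k·t) = 28 → t = ln(46.57/28)/k = 26000 s = 7.223 h.
Distance = v·t = 0.91·26000 = 23660 m = 23.66 km.

23.7 km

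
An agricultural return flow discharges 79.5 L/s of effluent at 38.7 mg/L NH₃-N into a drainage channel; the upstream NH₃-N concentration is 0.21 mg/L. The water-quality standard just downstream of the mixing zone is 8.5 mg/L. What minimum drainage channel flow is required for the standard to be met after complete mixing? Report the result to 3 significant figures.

Set C_mix = 8.5: (Q·0.2100 + 79.50·38.70) / (Q + 79.50) = 8.5
→ Q = 79.50·(38.70 − 8.5)/(8.5 − 0.2100) = 289.6 L/s.

290 L/s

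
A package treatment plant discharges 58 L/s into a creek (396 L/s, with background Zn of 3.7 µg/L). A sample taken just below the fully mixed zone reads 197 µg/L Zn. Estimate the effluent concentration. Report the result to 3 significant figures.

1520 µg/L

Mass balance: 396.0·3.700 + 58.00·Cₑ = 454.0·197.0
→ Cₑ = (454.0·197.0 − 396.0·3.700) / 58.00 = 1517 µg/L.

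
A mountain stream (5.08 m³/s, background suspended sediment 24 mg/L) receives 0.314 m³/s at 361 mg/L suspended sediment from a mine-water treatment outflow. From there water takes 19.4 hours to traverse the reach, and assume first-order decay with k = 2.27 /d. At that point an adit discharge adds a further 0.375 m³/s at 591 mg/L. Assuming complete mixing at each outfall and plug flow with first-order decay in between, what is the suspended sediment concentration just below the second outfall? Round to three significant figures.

44.9 mg/L

Conservation of mass: C = (5.080·24.00 + 0.3140·361.0) / 5.394 = 235.3/5.394 = 43.62 mg/L; combined flow 5.394 m³/s.
Decay over the reach: 43.62·exp(−kt) = 43.62·0.1596 = 6.963 mg/L.
Second outfall: C = (5.394·6.963 + 0.3750·591.0)/5.769 = 44.93 mg/L.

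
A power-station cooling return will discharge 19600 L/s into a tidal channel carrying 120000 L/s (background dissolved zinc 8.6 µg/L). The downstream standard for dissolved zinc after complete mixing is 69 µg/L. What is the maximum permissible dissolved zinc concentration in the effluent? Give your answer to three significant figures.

439 µg/L

At the limit, (Qr·Cr + Qe·Cₑ)/(Qr + Qe) = 69:
Cₑ = (139600·69 − 120000·8.600) / 19600 = 438.8 µg/L.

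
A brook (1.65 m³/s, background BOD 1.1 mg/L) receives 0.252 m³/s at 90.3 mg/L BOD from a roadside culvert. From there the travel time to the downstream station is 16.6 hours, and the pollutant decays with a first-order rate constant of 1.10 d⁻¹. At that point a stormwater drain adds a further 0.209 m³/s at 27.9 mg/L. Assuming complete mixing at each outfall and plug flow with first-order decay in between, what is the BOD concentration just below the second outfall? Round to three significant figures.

8.20 mg/L

Conservation of mass: C = (1.650·1.100 + 0.2520·90.30) / 1.902 = 24.57/1.902 = 12.92 mg/L; combined flow 1.902 m³/s.
Decay over the reach: 12.92·exp(−kt) = 12.92·0.4673 = 6.036 mg/L.
Second outfall: C = (1.902·6.036 + 0.2090·27.90)/2.111 = 8.201 mg/L.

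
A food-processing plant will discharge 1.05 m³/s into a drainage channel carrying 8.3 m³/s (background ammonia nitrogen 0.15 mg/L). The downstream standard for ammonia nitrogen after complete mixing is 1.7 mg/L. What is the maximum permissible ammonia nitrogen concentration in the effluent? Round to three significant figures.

14.0 mg/L

At the limit, (Qr·Cr + Qe·Cₑ)/(Qr + Qe) = 1.7:
Cₑ = (9.350·1.7 − 8.300·0.1500) / 1.050 = 13.95 mg/L.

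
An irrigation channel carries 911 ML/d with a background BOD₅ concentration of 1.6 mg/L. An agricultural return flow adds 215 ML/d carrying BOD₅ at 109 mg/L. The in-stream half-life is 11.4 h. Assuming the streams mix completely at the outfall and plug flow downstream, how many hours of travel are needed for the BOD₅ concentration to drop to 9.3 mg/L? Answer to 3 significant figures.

Flow-weighted average: C = (911.0·1.600 + 215.0·109.0) / 1126 = 24890/1126 = 22.11 mg/L.
Half-life 11.4 h → k = ln 2 / 11.4 = 0.06080 h⁻¹ = 1.459 d⁻¹.
22.11·exp(−k·t) = 9.3 → t = ln(22.11/9.3)/k = 51270 s = 14.24 h.

14.2 h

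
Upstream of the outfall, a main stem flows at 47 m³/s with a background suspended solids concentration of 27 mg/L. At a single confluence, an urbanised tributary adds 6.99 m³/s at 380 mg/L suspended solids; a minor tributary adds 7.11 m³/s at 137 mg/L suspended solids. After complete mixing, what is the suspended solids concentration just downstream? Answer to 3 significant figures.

80.2 mg/L

Mass balance: C = (47.00·27.00 + 6.990·380.0 + 7.110·137.0) / 61.10 = 4899/61.10 = 80.18 mg/L.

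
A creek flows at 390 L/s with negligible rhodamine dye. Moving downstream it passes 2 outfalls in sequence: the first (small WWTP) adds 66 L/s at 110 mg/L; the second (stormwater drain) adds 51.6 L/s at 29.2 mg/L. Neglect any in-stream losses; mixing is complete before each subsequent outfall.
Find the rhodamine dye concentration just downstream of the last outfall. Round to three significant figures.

17.3 mg/L

Below outfall 1: Q → 456.0 L/s, C = (390.0·0 + 66.00·110.0)/456.0 = 15.92 mg/L.
Below outfall 2: Q → 507.6 L/s, C = (456.0·15.92 + 51.60·29.20)/507.6 = 17.27 mg/L.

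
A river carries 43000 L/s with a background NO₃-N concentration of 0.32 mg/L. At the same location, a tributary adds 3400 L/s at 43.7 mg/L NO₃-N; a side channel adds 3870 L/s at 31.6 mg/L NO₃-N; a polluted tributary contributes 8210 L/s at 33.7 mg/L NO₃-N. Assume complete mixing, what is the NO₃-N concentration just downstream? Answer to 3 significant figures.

Flow-weighted average: C = (43000·0.3200 + 3400·43.70 + 3870·31.60 + 8210·33.70) / 58480 = 561300/58480 = 9.598 mg/L.

9.60 mg/L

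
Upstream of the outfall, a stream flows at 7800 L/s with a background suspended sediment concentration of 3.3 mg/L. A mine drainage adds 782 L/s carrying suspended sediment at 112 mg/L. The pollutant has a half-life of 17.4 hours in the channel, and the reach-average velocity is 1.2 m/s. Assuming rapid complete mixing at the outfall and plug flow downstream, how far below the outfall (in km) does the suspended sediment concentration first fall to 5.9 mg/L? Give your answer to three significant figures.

After mixing, C = (7800·3.300 + 782.0·112.0) / 8582 = 113300/8582 = 13.20 mg/L.
Half-life 17.4 h → k = ln 2 / 17.4 = 0.03984 h⁻¹ = 0.9561 d⁻¹.
Set 13.20·exp(−k·t) = 5.9 → t = ln(13.20/5.9)/k = 72810 s = 20.22 h.
Distance = v·t = 1.2·72810 = 87370 m = 87.37 km.

87.4 km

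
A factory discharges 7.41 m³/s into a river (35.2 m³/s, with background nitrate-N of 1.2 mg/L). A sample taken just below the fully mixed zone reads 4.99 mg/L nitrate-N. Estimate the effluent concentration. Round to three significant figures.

Mass balance: 35.20·1.200 + 7.410·Cₑ = 42.61·4.990
→ Cₑ = (42.61·4.990 − 35.20·1.200) / 7.410 = 22.99 mg/L.

23.0 mg/L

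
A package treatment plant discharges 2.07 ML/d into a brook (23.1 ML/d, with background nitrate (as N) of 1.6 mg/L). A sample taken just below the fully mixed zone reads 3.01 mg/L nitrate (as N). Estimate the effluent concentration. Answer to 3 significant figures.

Mass balance: 23.10·1.600 + 2.070·Cₑ = 25.17·3.010
→ Cₑ = (25.17·3.010 − 23.10·1.600) / 2.070 = 18.74 mg/L.

18.7 mg/L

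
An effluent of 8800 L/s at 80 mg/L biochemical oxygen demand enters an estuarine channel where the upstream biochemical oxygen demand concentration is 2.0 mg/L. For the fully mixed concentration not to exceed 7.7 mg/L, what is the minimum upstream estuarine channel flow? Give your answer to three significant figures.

Set C_mix = 7.7: (Q·2.000 + 8800·80.00) / (Q + 8800) = 7.7
→ Q = 8800·(80.00 − 7.7)/(7.7 − 2.000) = 111600 L/s.

112000 L/s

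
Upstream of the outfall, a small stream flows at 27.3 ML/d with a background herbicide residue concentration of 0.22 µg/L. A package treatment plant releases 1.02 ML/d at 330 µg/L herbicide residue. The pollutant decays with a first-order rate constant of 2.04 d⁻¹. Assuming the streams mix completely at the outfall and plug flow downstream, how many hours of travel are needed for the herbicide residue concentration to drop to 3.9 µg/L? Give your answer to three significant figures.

Flow-weighted average: C = (27.30·0.2200 + 1.020·330.0) / 28.32 = 342.6/28.32 = 12.10 µg/L.
12.10·exp(−k·t) = 3.9 → t = ln(12.10/3.9)/k = 47950 s = 13.32 h.

13.3 h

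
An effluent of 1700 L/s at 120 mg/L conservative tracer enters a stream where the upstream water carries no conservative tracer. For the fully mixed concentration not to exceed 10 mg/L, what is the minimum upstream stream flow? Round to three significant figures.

Set C_mix = 10: (Q·0 + 1700·120.0) / (Q + 1700) = 10
→ Q = 1700·(120.0 − 10)/(10 − 0) = 18700 L/s.

18700 L/s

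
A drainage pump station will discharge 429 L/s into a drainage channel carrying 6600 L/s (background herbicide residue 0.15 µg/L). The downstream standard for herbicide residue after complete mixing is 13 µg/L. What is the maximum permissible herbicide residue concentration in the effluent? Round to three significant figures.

At the limit, (Qr·Cr + Qe·Cₑ)/(Qr + Qe) = 13:
Cₑ = (7029·13 − 6600·0.1500) / 429.0 = 210.7 µg/L.

211 µg/L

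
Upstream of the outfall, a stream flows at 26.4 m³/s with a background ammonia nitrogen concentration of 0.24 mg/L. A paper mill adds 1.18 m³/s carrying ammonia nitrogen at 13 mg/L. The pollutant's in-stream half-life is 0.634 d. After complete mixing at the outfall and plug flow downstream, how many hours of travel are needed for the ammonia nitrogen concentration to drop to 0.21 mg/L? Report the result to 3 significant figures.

Mass balance: C = (26.40·0.2400 + 1.180·13.00) / 27.58 = 21.68/27.58 = 0.7859 mg/L.
Half-life 0.634 d → k = ln 2 / 0.634 = 1.093 d⁻¹.
0.7859·exp(−k·t) = 0.21 → t = ln(0.7859/0.21)/k = 104300 s = 28.97 h.

29.0 h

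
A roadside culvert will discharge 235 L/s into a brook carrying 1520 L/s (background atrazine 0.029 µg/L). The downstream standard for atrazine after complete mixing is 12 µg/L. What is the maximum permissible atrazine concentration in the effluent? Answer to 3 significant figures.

At the limit, (Qr·Cr + Qe·Cₑ)/(Qr + Qe) = 12:
Cₑ = (1755·12 − 1520·0.02900) / 235.0 = 89.43 µg/L.

89.4 µg/L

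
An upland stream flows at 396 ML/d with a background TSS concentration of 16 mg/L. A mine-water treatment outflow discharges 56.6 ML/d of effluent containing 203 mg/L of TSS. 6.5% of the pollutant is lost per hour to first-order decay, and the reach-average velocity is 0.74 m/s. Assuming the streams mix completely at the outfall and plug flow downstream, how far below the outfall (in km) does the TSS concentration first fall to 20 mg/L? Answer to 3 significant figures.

Conservation of mass: C = (396.0·16.00 + 56.60·203.0) / 452.6 = 17830/452.6 = 39.39 mg/L.
6.5%/h lost → k = −ln(1 − 0.065) = 0.06721 h⁻¹.
Set 39.39·exp(−k·t) = 20 → t = ln(39.39/20)/k = 36300 s = 10.08 h.
Distance = v·t = 0.74·36300 = 26860 m = 26.86 km.

26.9 km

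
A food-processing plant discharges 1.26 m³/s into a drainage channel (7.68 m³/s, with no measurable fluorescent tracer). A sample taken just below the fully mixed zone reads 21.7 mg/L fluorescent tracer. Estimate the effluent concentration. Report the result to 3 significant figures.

Mass balance: 7.680·0 + 1.260·Cₑ = 8.940·21.70
→ Cₑ = (8.940·21.70 − 7.680·0) / 1.260 = 154.0 mg/L.

154 mg/L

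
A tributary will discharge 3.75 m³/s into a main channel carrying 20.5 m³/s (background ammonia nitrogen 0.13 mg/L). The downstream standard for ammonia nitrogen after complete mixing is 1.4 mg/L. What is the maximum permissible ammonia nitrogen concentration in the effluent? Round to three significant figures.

8.34 mg/L

At the limit, (Qr·Cr + Qe·Cₑ)/(Qr + Qe) = 1.4:
Cₑ = (24.25·1.4 − 20.50·0.1300) / 3.750 = 8.343 mg/L.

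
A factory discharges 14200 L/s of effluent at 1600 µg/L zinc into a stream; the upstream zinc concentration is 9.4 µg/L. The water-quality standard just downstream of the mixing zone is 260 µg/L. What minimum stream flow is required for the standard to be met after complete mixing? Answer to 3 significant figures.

Set C_mix = 260: (Q·9.400 + 14200·1600) / (Q + 14200) = 260
→ Q = 14200·(1600 − 260)/(260 − 9.400) = 75930 L/s.

75900 L/s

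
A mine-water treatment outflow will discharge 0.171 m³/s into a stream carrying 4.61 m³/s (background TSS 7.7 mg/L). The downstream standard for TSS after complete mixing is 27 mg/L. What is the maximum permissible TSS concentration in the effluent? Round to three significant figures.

At the limit, (Qr·Cr + Qe·Cₑ)/(Qr + Qe) = 27:
Cₑ = (4.781·27 − 4.610·7.700) / 0.1710 = 547.3 mg/L.

547 mg/L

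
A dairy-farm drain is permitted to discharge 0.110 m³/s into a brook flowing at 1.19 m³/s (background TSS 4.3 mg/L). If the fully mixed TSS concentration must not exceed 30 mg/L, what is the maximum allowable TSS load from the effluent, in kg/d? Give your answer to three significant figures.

2930 kg/d

Mass balance at the limit: 1.190·4.300 + 0.1100·Cₑ = 1.300·30 → Cₑ = 308.0 mg/L.
Load = 0.1100 m³/s × 308.0 g/m³ × 86 400 s/d = 2927 kg/d.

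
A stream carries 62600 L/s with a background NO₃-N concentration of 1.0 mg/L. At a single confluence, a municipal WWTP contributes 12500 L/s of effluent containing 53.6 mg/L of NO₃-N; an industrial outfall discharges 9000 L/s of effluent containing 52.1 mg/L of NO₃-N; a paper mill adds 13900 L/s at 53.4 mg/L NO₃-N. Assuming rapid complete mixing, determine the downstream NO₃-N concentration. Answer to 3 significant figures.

19.8 mg/L

Conservation of mass: C = (62600·1.000 + 12500·53.60 + 9000·52.10 + 13900·53.40) / 98000 = 1944000/98000 = 19.83 mg/L.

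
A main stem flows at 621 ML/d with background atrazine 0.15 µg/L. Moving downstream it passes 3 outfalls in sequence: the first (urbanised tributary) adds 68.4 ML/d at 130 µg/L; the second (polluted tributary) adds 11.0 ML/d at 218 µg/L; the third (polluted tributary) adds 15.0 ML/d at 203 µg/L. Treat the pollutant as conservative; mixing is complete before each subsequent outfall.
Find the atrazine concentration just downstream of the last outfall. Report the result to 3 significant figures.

After outfall 1: Q = 621.0 + 68.40 = 689.4 ML/d; C = (621.0·0.1500 + 68.40·130.0)/689.4 = 13.03 µg/L.
After outfall 2: Q = 689.4 + 11.00 = 700.4 ML/d; C = (689.4·13.03 + 11.00·218.0)/700.4 = 16.25 µg/L.
After outfall 3: Q = 700.4 + 15.00 = 715.4 ML/d; C = (700.4·16.25 + 15.00·203.0)/715.4 = 20.17 µg/L.

20.2 µg/L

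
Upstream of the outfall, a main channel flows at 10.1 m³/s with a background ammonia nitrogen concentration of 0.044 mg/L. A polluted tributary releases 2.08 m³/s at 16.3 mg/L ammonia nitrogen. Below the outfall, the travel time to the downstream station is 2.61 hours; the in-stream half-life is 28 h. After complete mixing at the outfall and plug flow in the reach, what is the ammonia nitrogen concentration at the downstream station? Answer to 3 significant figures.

Mixed concentration C = ΣQC/ΣQ = (10.10·0.04400 + 2.080·16.30) / 12.18 = 34.35/12.18 = 2.820 mg/L.
Half-life 28 h → k = ln 2 / 28 = 0.02476 h⁻¹ = 0.5941 d⁻¹.
Decay over the reach: 2.820·exp(−kt) = 2.820·0.9374 = 2.644 mg/L.

2.64 mg/L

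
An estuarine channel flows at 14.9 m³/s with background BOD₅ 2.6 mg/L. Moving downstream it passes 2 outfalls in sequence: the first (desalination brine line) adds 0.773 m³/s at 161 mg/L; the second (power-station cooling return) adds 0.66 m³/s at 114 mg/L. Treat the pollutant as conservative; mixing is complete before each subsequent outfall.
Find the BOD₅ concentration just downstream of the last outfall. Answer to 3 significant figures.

Outfall 1: combined Q = 15.67 m³/s; C = (14.90·2.600 + 0.7730·161.0)/15.67 = 10.41 mg/L.
Outfall 2: combined Q = 16.33 m³/s; C = (15.67·10.41 + 0.6600·114.0)/16.33 = 14.60 mg/L.

14.6 mg/L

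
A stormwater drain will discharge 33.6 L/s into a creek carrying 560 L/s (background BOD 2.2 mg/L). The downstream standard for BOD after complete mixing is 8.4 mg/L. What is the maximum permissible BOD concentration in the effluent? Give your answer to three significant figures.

At the limit, (Qr·Cr + Qe·Cₑ)/(Qr + Qe) = 8.4:
Cₑ = (593.6·8.4 − 560.0·2.200) / 33.60 = 111.7 mg/L.

112 mg/L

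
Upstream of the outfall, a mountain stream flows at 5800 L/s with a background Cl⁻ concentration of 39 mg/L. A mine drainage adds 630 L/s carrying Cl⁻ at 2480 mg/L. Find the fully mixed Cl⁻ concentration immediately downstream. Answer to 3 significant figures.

After mixing, C = (5800·39.00 + 630.0·2480) / 6430 = 1789000/6430 = 278.2 mg/L.

278 mg/L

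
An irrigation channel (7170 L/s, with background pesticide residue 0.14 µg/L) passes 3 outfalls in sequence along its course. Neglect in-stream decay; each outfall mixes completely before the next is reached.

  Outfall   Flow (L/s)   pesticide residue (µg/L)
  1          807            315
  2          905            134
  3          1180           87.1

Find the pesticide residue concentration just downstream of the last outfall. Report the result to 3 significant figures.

Outfall 1: combined Q = 7977 L/s; C = (7170·0.1400 + 807.0·315.0)/7977 = 31.99 µg/L.
Outfall 2: combined Q = 8882 L/s; C = (7977·31.99 + 905.0·134.0)/8882 = 42.39 µg/L.
Outfall 3: combined Q = 10060 L/s; C = (8882·42.39 + 1180·87.10)/10060 = 47.63 µg/L.

47.6 µg/L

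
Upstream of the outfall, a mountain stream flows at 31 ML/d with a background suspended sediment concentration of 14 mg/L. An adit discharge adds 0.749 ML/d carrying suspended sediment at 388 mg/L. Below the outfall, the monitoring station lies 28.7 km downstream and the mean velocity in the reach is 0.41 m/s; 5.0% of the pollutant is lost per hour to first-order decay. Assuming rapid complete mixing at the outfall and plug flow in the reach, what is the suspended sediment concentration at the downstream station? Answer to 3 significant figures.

Mass balance: C = (31.00·14.00 + 0.7490·388.0) / 31.75 = 724.6/31.75 = 22.82 mg/L.
Travel time t = 28.7·1000 / 0.41 = 70000 s = 19.44 h.
5.0%/h lost → k = −ln(1 − 0.05) = 0.05129 h⁻¹.
First-order decay: C = 22.82·exp(−k·t) = 22.82·0.3688 = 8.418 mg/L.

8.42 mg/L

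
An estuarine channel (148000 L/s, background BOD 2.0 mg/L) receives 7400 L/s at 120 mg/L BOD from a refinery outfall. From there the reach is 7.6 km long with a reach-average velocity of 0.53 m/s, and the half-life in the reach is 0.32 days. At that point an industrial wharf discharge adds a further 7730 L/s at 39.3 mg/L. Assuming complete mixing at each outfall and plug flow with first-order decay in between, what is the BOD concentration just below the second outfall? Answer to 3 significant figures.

After mixing, C = (148000·2.000 + 7400·120.0) / 155400 = 1184000/155400 = 7.619 mg/L; combined flow 155400 L/s.
Travel time t = 7.6·1000 / 0.53 = 14340 s = 3.983 h.
Half-life 0.32 d → k = ln 2 / 0.32 = 2.166 d⁻¹.
After decay, C = 7.619 × e^(−kt) = 7.619 × 0.6980 = 5.318 mg/L.
Second outfall: C = (155400·5.318 + 7730·39.30)/163100 = 6.929 mg/L.

6.93 mg/L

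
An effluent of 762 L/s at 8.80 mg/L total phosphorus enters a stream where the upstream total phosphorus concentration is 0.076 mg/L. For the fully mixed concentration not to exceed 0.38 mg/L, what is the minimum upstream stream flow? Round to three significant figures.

Set C_mix = 0.38: (Q·0.07600 + 762.0·8.800) / (Q + 762.0) = 0.38
→ Q = 762.0·(8.800 − 0.38)/(0.38 − 0.07600) = 21110 L/s.

21100 L/s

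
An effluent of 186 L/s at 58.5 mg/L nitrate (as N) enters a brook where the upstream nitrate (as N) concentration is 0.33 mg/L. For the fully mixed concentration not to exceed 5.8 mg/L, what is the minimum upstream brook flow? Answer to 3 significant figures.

Set C_mix = 5.8: (Q·0.3300 + 186.0·58.50) / (Q + 186.0) = 5.8
→ Q = 186.0·(58.50 − 5.8)/(5.8 − 0.3300) = 1792 L/s.

1790 L/s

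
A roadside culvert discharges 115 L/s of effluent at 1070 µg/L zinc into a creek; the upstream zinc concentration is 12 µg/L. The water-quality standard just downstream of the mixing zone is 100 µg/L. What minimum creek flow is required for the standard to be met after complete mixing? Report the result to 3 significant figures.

Set C_mix = 100: (Q·12.00 + 115.0·1070) / (Q + 115.0) = 100
→ Q = 115.0·(1070 − 100)/(100 − 12.00) = 1268 L/s.

1270 L/s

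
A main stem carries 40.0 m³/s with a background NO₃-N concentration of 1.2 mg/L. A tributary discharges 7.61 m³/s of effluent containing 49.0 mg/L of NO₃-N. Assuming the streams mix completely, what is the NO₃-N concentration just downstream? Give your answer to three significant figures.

After mixing, C = (40.00·1.200 + 7.610·49.00) / 47.61 = 420.9/47.61 = 8.840 mg/L.

8.84 mg/L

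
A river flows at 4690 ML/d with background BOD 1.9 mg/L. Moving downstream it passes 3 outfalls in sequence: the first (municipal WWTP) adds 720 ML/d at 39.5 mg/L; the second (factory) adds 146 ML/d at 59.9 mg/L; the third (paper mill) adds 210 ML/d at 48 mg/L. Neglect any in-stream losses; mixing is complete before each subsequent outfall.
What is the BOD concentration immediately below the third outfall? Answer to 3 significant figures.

9.74 mg/L

Below outfall 1: Q → 5410 ML/d, C = (4690·1.900 + 720.0·39.50)/5410 = 6.904 mg/L.
Below outfall 2: Q → 5556 ML/d, C = (5410·6.904 + 146.0·59.90)/5556 = 8.297 mg/L.
Below outfall 3: Q → 5766 ML/d, C = (5556·8.297 + 210.0·48.00)/5766 = 9.743 mg/L.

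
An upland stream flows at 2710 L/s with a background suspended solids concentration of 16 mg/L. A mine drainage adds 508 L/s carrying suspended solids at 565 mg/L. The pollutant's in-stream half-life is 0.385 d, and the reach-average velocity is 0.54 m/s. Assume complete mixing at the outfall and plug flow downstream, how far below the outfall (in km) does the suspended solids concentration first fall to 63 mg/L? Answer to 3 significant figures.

12.7 km

Mixed concentration C = ΣQC/ΣQ = (2710·16.00 + 508.0·565.0) / 3218 = 330400/3218 = 102.7 mg/L.
Half-life 0.385 d → k = ln 2 / 0.385 = 1.800 d⁻¹.
Set 102.7·exp(−k·t) = 63 → t = ln(102.7/63)/k = 23440 s = 6.510 h.
Distance = v·t = 0.54·23440 = 12660 m = 12.66 km.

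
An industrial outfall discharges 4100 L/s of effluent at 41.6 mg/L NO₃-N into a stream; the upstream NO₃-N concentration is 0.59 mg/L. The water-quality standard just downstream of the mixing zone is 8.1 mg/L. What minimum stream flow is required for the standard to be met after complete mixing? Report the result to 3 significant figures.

18300 L/s

Set C_mix = 8.1: (Q·0.5900 + 4100·41.60) / (Q + 4100) = 8.1
→ Q = 4100·(41.60 − 8.1)/(8.1 − 0.5900) = 18290 L/s.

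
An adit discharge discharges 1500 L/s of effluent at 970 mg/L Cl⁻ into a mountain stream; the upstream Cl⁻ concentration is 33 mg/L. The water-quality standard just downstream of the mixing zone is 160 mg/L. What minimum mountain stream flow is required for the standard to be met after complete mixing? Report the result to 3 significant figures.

Set C_mix = 160: (Q·33.00 + 1500·970.0) / (Q + 1500) = 160
→ Q = 1500·(970.0 − 160)/(160 − 33.00) = 9567 L/s.

9570 L/s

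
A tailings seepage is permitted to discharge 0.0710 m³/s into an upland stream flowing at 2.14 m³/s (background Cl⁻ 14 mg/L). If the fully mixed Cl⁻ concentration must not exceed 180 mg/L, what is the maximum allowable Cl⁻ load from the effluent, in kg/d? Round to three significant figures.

31800 kg/d

Mass balance at the limit: 2.140·14.00 + 0.07100·Cₑ = 2.211·180 → Cₑ = 5183 mg/L.
Load = 0.07100 m³/s × 5183 g/m³ × 86 400 s/d = 31800 kg/d.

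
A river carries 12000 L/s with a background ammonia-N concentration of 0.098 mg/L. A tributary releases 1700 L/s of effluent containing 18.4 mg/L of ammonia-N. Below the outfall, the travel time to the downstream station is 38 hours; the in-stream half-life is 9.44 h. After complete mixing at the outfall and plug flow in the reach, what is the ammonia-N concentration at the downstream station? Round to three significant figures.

0.145 mg/L

Flow-weighted average: C = (12000·0.09800 + 1700·18.40) / 13700 = 32460/13700 = 2.369 mg/L.
Half-life 9.44 h → k = ln 2 / 9.44 = 0.07343 h⁻¹ = 1.762 d⁻¹.
First-order decay: C = 2.369·exp(−k·t) = 2.369·0.06141 = 0.1455 mg/L.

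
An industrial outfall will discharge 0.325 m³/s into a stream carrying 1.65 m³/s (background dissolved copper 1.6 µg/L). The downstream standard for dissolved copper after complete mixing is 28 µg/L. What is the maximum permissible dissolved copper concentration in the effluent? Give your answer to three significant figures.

At the limit, (Qr·Cr + Qe·Cₑ)/(Qr + Qe) = 28:
Cₑ = (1.975·28 − 1.650·1.600) / 0.3250 = 162.0 µg/L.

162 µg/L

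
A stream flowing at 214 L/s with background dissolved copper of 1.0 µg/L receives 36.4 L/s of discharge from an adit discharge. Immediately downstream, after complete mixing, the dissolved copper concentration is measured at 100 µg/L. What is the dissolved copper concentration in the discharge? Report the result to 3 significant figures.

682 µg/L

Mass balance: 214.0·1.000 + 36.40·Cₑ = 250.4·100.0
→ Cₑ = (250.4·100.0 − 214.0·1.000) / 36.40 = 682.0 µg/L.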